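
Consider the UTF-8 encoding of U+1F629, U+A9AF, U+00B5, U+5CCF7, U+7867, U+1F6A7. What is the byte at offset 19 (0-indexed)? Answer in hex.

0xA7

U+1F629 → 4-byte form F0 9F 98 A9 at offsets 0–3.
U+A9AF → 3-byte form EA A6 AF at offsets 4–6.
U+00B5 → 2-byte form C2 B5 at offsets 7–8.
U+5CCF7 → 4-byte form F1 9C B3 B7 at offsets 9–12.
U+7867 → 3-byte form E7 A1 A7 at offsets 13–15.
U+1F6A7 → 4-byte form F0 9F 9A A7 at offsets 16–19.
Offset 19 falls in char 6's range; it's byte 4 of F0 9F 9A A7 = 0xA7.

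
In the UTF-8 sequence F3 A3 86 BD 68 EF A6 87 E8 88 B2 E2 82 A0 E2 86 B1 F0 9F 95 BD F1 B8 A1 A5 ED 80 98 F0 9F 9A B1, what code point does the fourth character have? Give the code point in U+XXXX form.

Offset 0: leading byte 0xF3 = 11110011 → 4-byte char #1 = F3 A3 86 BD.
Offset 4: leading byte 0x68 = 01101000 → 1-byte char #2 = 68.
Offset 5: leading byte 0xEF = 11101111 → 3-byte char #3 = EF A6 87.
Offset 8: leading byte 0xE8 = 11101000 → 3-byte char #4 = E8 88 B2.
Leading byte 0xE8 = 11101000 matches 1110xxxx → 3-byte sequence.
Byte 1: 0xE8 = 11101000, payload 1000 (4 bits).
Byte 2: 0x88 = 10001000 (10xxxxxx ✓), payload 001000.
Byte 3: 0xB2 = 10110010 (10xxxxxx ✓), payload 110010.
Concatenate: 1000001000110010 = 0x8232 (16 bits → U+8232).

U+8232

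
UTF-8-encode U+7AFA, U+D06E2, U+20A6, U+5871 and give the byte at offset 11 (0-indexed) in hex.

U+7AFA → 3-byte form E7 AB BA at offsets 0–2.
U+D06E2 → 4-byte form F3 90 9B A2 at offsets 3–6.
U+20A6 → 3-byte form E2 82 A6 at offsets 7–9.
U+5871 → 3-byte form E5 A1 B1 at offsets 10–12.
Offset 11 falls in char 4's range; it's byte 2 of E5 A1 B1 = 0xA1.

0xA1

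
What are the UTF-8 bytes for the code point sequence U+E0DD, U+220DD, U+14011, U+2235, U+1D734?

EE 83 9D F0 A2 83 9D F0 94 80 91 E2 88 B5 F0 9D 9C B4

U+E0DD: 3-byte form → EE 83 9D.
U+220DD: 4-byte form → F0 A2 83 9D.
U+14011: 4-byte form → F0 94 80 91.
U+2235: 3-byte form → E2 88 B5.
U+1D734: 4-byte form → F0 9D 9C B4.
Concatenated (18 bytes): EE 83 9D F0 A2 83 9D F0 94 80 91 E2 88 B5 F0 9D 9C B4.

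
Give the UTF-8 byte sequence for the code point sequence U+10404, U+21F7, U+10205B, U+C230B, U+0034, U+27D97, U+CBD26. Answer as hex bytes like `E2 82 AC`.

U+10404: 4-byte form → F0 90 90 84.
U+21F7: 3-byte form → E2 87 B7.
U+10205B: 4-byte form → F4 82 81 9B.
U+C230B: 4-byte form → F3 82 8C 8B.
U+0034: 1-byte form → 34.
U+27D97: 4-byte form → F0 A7 B6 97.
U+CBD26: 4-byte form → F3 8B B4 A6.
Concatenated (24 bytes): F0 90 90 84 E2 87 B7 F4 82 81 9B F3 82 8C 8B 34 F0 A7 B6 97 F3 8B B4 A6.

F0 90 90 84 E2 87 B7 F4 82 81 9B F3 82 8C 8B 34 F0 A7 B6 97 F3 8B B4 A6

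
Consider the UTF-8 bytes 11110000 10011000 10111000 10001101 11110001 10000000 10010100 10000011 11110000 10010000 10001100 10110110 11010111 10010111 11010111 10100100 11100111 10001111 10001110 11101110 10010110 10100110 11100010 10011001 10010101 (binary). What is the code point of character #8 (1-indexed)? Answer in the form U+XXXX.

Offset 0: leading byte 0xF0 = 11110000 → 4-byte char #1 = F0 98 B8 8D.
Offset 4: leading byte 0xF1 = 11110001 → 4-byte char #2 = F1 80 94 83.
Offset 8: leading byte 0xF0 = 11110000 → 4-byte char #3 = F0 90 8C B6.
Offset 12: leading byte 0xD7 = 11010111 → 2-byte char #4 = D7 97.
Offset 14: leading byte 0xD7 = 11010111 → 2-byte char #5 = D7 A4.
Offset 16: leading byte 0xE7 = 11100111 → 3-byte char #6 = E7 8F 8E.
Offset 19: leading byte 0xEE = 11101110 → 3-byte char #7 = EE 96 A6.
Offset 22: leading byte 0xE2 = 11100010 → 3-byte char #8 = E2 99 95.
Leading byte 0xE2 = 11100010 matches 1110xxxx → 3-byte sequence.
Byte 1: 0xE2 = 11100010, payload 0010 (4 bits).
Byte 2: 0x99 = 10011001 (10xxxxxx ✓), payload 011001.
Byte 3: 0x95 = 10010101 (10xxxxxx ✓), payload 010101.
Concatenate: 0010011001010101 = 0x2655 (16 bits → U+2655).

U+2655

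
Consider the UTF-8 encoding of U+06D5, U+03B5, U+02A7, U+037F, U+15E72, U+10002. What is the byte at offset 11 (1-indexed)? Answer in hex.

0xB9

1-indexed offset 11 is 0-indexed offset 10.
U+06D5 → 2-byte form DB 95 at offsets 0–1.
U+03B5 → 2-byte form CE B5 at offsets 2–3.
U+02A7 → 2-byte form CA A7 at offsets 4–5.
U+037F → 2-byte form CD BF at offsets 6–7.
U+15E72 → 4-byte form F0 95 B9 B2 at offsets 8–11.
Offset 10 falls in char 5's range; it's byte 3 of F0 95 B9 B2 = 0xB9.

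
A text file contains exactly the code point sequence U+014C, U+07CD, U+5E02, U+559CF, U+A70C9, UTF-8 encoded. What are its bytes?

C5 8C DF 8D E5 B8 82 F1 95 A7 8F F2 A7 83 89

U+014C: 2-byte form → C5 8C.
U+07CD: 2-byte form → DF 8D.
U+5E02: 3-byte form → E5 B8 82.
U+559CF: 4-byte form → F1 95 A7 8F.
U+A70C9: 4-byte form → F2 A7 83 89.
Concatenated (15 bytes): C5 8C DF 8D E5 B8 82 F1 95 A7 8F F2 A7 83 89.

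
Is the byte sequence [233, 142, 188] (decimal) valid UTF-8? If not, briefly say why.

Leading byte 0xE9 = 11101001 → 3-byte form.
Continuation bytes 0x8E=10001110, 0xBC=10111100 all match 10xxxxxx.
Decoded value 0x93BC is ≥ 0x800 (shortest form) and not a surrogate.

valid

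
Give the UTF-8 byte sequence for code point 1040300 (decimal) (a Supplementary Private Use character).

F3 BD BE AC

U+FDFAC = 0xFDFAC = 1040300 decimal. In range U+10000–U+10FFFF → 4-byte form: 11110xxx 10xxxxxx 10xxxxxx 10xxxxxx.
Binary (21 bits): 011111101111110101100.
Split 3+6+6+6: 011 | 111101 | 111110 | 101100.
Byte 1: 11110011 = 0xF3.
Byte 2: 10111101 = 0xBD.
Byte 3: 10111110 = 0xBE.
Byte 4: 10101100 = 0xAC.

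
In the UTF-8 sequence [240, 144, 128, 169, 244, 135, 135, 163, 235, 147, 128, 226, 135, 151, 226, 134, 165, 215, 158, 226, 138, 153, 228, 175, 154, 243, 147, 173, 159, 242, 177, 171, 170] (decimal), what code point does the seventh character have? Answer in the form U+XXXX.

Offset 0: leading byte 0xF0 = 11110000 → 4-byte char #1 = F0 90 80 A9.
Offset 4: leading byte 0xF4 = 11110100 → 4-byte char #2 = F4 87 87 A3.
Offset 8: leading byte 0xEB = 11101011 → 3-byte char #3 = EB 93 80.
Offset 11: leading byte 0xE2 = 11100010 → 3-byte char #4 = E2 87 97.
Offset 14: leading byte 0xE2 = 11100010 → 3-byte char #5 = E2 86 A5.
Offset 17: leading byte 0xD7 = 11010111 → 2-byte char #6 = D7 9E.
Offset 19: leading byte 0xE2 = 11100010 → 3-byte char #7 = E2 8A 99.
Leading byte 0xE2 = 11100010 matches 1110xxxx → 3-byte sequence.
Byte 1: 0xE2 = 11100010, payload 0010 (4 bits).
Byte 2: 0x8A = 10001010 (10xxxxxx ✓), payload 001010.
Byte 3: 0x99 = 10011001 (10xxxxxx ✓), payload 011001.
Concatenate: 0010001010011001 = 0x2299 (16 bits → U+2299).

U+2299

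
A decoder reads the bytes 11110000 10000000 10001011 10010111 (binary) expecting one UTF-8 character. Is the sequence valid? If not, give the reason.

invalid (overlong encoding)

Leading byte 0xF0 = 11110000 → 4-byte form.
Continuation bytes all match 10xxxxxx. Payload decodes to 0x2D7.
But 0x2D7 < 0x10000, the minimum for a 4-byte sequence — this is an overlong encoding.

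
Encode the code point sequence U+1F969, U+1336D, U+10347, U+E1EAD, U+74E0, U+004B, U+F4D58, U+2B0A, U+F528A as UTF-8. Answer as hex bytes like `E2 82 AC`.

U+1F969: 4-byte form → F0 9F A5 A9.
U+1336D: 4-byte form → F0 93 8D AD.
U+10347: 4-byte form → F0 90 8D 87.
U+E1EAD: 4-byte form → F3 A1 BA AD.
U+74E0: 3-byte form → E7 93 A0.
U+004B: 1-byte form → 4B.
U+F4D58: 4-byte form → F3 B4 B5 98.
U+2B0A: 3-byte form → E2 AC 8A.
U+F528A: 4-byte form → F3 B5 8A 8A.
Concatenated (31 bytes): F0 9F A5 A9 F0 93 8D AD F0 90 8D 87 F3 A1 BA AD E7 93 A0 4B F3 B4 B5 98 E2 AC 8A F3 B5 8A 8A.

F0 9F A5 A9 F0 93 8D AD F0 90 8D 87 F3 A1 BA AD E7 93 A0 4B F3 B4 B5 98 E2 AC 8A F3 B5 8A 8A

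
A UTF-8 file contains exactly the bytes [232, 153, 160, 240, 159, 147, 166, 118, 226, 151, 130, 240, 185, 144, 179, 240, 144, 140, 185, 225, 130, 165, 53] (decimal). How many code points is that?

8

Byte at offset 0: 0xE8 = 11101000 → 3-byte char (#1). Advance 3.
Byte at offset 3: 0xF0 = 11110000 → 4-byte char (#2). Advance 4.
Byte at offset 7: 0x76 = 01110110 → 1-byte char (#3). Advance 1.
Byte at offset 8: 0xE2 = 11100010 → 3-byte char (#4). Advance 3.
Byte at offset 11: 0xF0 = 11110000 → 4-byte char (#5). Advance 4.
Byte at offset 15: 0xF0 = 11110000 → 4-byte char (#6). Advance 4.
Byte at offset 19: 0xE1 = 11100001 → 3-byte char (#7). Advance 3.
Byte at offset 22: 0x35 = 00110101 → 1-byte char (#8). Advance 1.
Reached end at offset 23 after 8 code points.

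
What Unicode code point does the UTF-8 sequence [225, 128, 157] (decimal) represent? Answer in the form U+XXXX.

Leading byte 0xE1 = 11100001 matches 1110xxxx → 3-byte sequence.
Byte 1: 0xE1 = 11100001, payload 0001 (4 bits).
Byte 2: 0x80 = 10000000 (10xxxxxx ✓), payload 000000.
Byte 3: 0x9D = 10011101 (10xxxxxx ✓), payload 011101.
Concatenate: 0001000000011101 = 0x101D (16 bits → U+101D).

U+101D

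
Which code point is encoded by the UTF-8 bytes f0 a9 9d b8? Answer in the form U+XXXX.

Leading byte 0xF0 = 11110000 matches 11110xxx → 4-byte sequence.
Byte 1: 0xF0 = 11110000, payload 000 (3 bits).
Byte 2: 0xA9 = 10101001 (10xxxxxx ✓), payload 101001.
Byte 3: 0x9D = 10011101 (10xxxxxx ✓), payload 011101.
Byte 4: 0xB8 = 10111000 (10xxxxxx ✓), payload 111000.
Concatenate: 000101001011101111000 = 0x29778 (21 bits → U+29778).

U+29778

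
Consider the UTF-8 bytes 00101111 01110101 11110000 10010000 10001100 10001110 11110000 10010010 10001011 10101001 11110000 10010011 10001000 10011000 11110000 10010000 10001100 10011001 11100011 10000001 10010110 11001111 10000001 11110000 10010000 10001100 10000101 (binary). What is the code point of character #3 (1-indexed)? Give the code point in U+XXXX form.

Offset 0: leading byte 0x2F = 00101111 → 1-byte char #1 = 2F.
Offset 1: leading byte 0x75 = 01110101 → 1-byte char #2 = 75.
Offset 2: leading byte 0xF0 = 11110000 → 4-byte char #3 = F0 90 8C 8E.
Leading byte 0xF0 = 11110000 matches 11110xxx → 4-byte sequence.
Byte 1: 0xF0 = 11110000, payload 000 (3 bits).
Byte 2: 0x90 = 10010000 (10xxxxxx ✓), payload 010000.
Byte 3: 0x8C = 10001100 (10xxxxxx ✓), payload 001100.
Byte 4: 0x8E = 10001110 (10xxxxxx ✓), payload 001110.
Concatenate: 000010000001100001110 = 0x1030E (21 bits → U+1030E).

U+1030E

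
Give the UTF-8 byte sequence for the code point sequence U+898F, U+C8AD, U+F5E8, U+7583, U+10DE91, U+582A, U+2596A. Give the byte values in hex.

U+898F: 3-byte form → E8 A6 8F.
U+C8AD: 3-byte form → EC A2 AD.
U+F5E8: 3-byte form → EF 97 A8.
U+7583: 3-byte form → E7 96 83.
U+10DE91: 4-byte form → F4 8D BA 91.
U+582A: 3-byte form → E5 A0 AA.
U+2596A: 4-byte form → F0 A5 A5 AA.
Concatenated (23 bytes): E8 A6 8F EC A2 AD EF 97 A8 E7 96 83 F4 8D BA 91 E5 A0 AA F0 A5 A5 AA.

E8 A6 8F EC A2 AD EF 97 A8 E7 96 83 F4 8D BA 91 E5 A0 AA F0 A5 A5 AA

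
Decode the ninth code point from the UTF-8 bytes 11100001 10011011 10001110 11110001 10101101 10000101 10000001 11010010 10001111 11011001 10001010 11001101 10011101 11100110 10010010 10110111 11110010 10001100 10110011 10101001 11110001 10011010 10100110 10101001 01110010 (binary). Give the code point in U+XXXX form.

U+0072

Offset 0: leading byte 0xE1 = 11100001 → 3-byte char #1 = E1 9B 8E.
Offset 3: leading byte 0xF1 = 11110001 → 4-byte char #2 = F1 AD 85 81.
Offset 7: leading byte 0xD2 = 11010010 → 2-byte char #3 = D2 8F.
Offset 9: leading byte 0xD9 = 11011001 → 2-byte char #4 = D9 8A.
Offset 11: leading byte 0xCD = 11001101 → 2-byte char #5 = CD 9D.
Offset 13: leading byte 0xE6 = 11100110 → 3-byte char #6 = E6 92 B7.
Offset 16: leading byte 0xF2 = 11110010 → 4-byte char #7 = F2 8C B3 A9.
Offset 20: leading byte 0xF1 = 11110001 → 4-byte char #8 = F1 9A A6 A9.
Offset 24: leading byte 0x72 = 01110010 → 1-byte char #9 = 72.
Leading byte 0x72 = 01110010 matches 0xxxxxxx → 1-byte sequence.
Byte 1: 0x72 = 01110010, payload 1110010 (7 bits).
Concatenate: 1110010 = 0x72 (7 bits → U+0072).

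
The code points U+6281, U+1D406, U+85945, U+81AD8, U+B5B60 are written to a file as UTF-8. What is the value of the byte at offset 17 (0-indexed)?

U+6281 → 3-byte form E6 8A 81 at offsets 0–2.
U+1D406 → 4-byte form F0 9D 90 86 at offsets 3–6.
U+85945 → 4-byte form F2 85 A5 85 at offsets 7–10.
U+81AD8 → 4-byte form F2 81 AB 98 at offsets 11–14.
U+B5B60 → 4-byte form F2 B5 AD A0 at offsets 15–18.
Offset 17 falls in char 5's range; it's byte 3 of F2 B5 AD A0 = 0xAD.

0xAD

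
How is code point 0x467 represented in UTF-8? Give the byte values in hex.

U+0467 = 0x467 = 1127 decimal. In range U+0080–U+07FF → 2-byte form: 110xxxxx 10xxxxxx.
Binary (11 bits): 10001100111.
Split 5+6: 10001 | 100111.
Byte 1: 11010001 = 0xD1.
Byte 2: 10100111 = 0xA7.

D1 A7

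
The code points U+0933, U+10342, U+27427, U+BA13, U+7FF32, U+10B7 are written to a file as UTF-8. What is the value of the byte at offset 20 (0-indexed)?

U+0933 → 3-byte form E0 A4 B3 at offsets 0–2.
U+10342 → 4-byte form F0 90 8D 82 at offsets 3–6.
U+27427 → 4-byte form F0 A7 90 A7 at offsets 7–10.
U+BA13 → 3-byte form EB A8 93 at offsets 11–13.
U+7FF32 → 4-byte form F1 BF BC B2 at offsets 14–17.
U+10B7 → 3-byte form E1 82 B7 at offsets 18–20.
Offset 20 falls in char 6's range; it's byte 3 of E1 82 B7 = 0xB7.

0xB7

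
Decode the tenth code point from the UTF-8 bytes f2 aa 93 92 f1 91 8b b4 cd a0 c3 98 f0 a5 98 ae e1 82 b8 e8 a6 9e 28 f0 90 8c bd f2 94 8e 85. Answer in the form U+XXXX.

U+94385

Offset 0: leading byte 0xF2 = 11110010 → 4-byte char #1 = F2 AA 93 92.
Offset 4: leading byte 0xF1 = 11110001 → 4-byte char #2 = F1 91 8B B4.
Offset 8: leading byte 0xCD = 11001101 → 2-byte char #3 = CD A0.
Offset 10: leading byte 0xC3 = 11000011 → 2-byte char #4 = C3 98.
Offset 12: leading byte 0xF0 = 11110000 → 4-byte char #5 = F0 A5 98 AE.
Offset 16: leading byte 0xE1 = 11100001 → 3-byte char #6 = E1 82 B8.
Offset 19: leading byte 0xE8 = 11101000 → 3-byte char #7 = E8 A6 9E.
Offset 22: leading byte 0x28 = 00101000 → 1-byte char #8 = 28.
Offset 23: leading byte 0xF0 = 11110000 → 4-byte char #9 = F0 90 8C BD.
Offset 27: leading byte 0xF2 = 11110010 → 4-byte char #10 = F2 94 8E 85.
Leading byte 0xF2 = 11110010 matches 11110xxx → 4-byte sequence.
Byte 1: 0xF2 = 11110010, payload 010 (3 bits).
Byte 2: 0x94 = 10010100 (10xxxxxx ✓), payload 010100.
Byte 3: 0x8E = 10001110 (10xxxxxx ✓), payload 001110.
Byte 4: 0x85 = 10000101 (10xxxxxx ✓), payload 000101.
Concatenate: 010010100001110000101 = 0x94385 (21 bits → U+94385).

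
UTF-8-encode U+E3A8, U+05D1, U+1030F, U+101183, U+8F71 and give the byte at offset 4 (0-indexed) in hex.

0x91

U+E3A8 → 3-byte form EE 8E A8 at offsets 0–2.
U+05D1 → 2-byte form D7 91 at offsets 3–4.
Offset 4 falls in char 2's range; it's byte 2 of D7 91 = 0x91.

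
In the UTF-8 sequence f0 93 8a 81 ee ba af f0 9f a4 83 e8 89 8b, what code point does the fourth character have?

U+824B

Offset 0: leading byte 0xF0 = 11110000 → 4-byte char #1 = F0 93 8A 81.
Offset 4: leading byte 0xEE = 11101110 → 3-byte char #2 = EE BA AF.
Offset 7: leading byte 0xF0 = 11110000 → 4-byte char #3 = F0 9F A4 83.
Offset 11: leading byte 0xE8 = 11101000 → 3-byte char #4 = E8 89 8B.
Leading byte 0xE8 = 11101000 matches 1110xxxx → 3-byte sequence.
Byte 1: 0xE8 = 11101000, payload 1000 (4 bits).
Byte 2: 0x89 = 10001001 (10xxxxxx ✓), payload 001001.
Byte 3: 0x8B = 10001011 (10xxxxxx ✓), payload 001011.
Concatenate: 1000001001001011 = 0x824B (16 bits → U+824B).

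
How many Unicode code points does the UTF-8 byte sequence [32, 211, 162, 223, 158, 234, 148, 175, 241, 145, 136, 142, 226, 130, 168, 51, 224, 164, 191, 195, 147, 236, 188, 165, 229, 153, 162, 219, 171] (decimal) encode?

12

Byte at offset 0: 0x20 = 00100000 → 1-byte char (#1). Advance 1.
Byte at offset 1: 0xD3 = 11010011 → 2-byte char (#2). Advance 2.
Byte at offset 3: 0xDF = 11011111 → 2-byte char (#3). Advance 2.
Byte at offset 5: 0xEA = 11101010 → 3-byte char (#4). Advance 3.
Byte at offset 8: 0xF1 = 11110001 → 4-byte char (#5). Advance 4.
Byte at offset 12: 0xE2 = 11100010 → 3-byte char (#6). Advance 3.
Byte at offset 15: 0x33 = 00110011 → 1-byte char (#7). Advance 1.
Byte at offset 16: 0xE0 = 11100000 → 3-byte char (#8). Advance 3.
Byte at offset 19: 0xC3 = 11000011 → 2-byte char (#9). Advance 2.
Byte at offset 21: 0xEC = 11101100 → 3-byte char (#10). Advance 3.
Byte at offset 24: 0xE5 = 11100101 → 3-byte char (#11). Advance 3.
Byte at offset 27: 0xDB = 11011011 → 2-byte char (#12). Advance 2.
Reached end at offset 29 after 12 code points.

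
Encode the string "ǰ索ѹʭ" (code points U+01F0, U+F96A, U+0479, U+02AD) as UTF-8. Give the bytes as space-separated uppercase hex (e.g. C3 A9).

U+01F0: 2-byte form → C7 B0.
U+F96A: 3-byte form → EF A5 AA.
U+0479: 2-byte form → D1 B9.
U+02AD: 2-byte form → CA AD.
Concatenated (9 bytes): C7 B0 EF A5 AA D1 B9 CA AD.

C7 B0 EF A5 AA D1 B9 CA AD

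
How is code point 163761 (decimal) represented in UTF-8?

F0 A7 BE B1

U+27FB1 = 0x27FB1 = 163761 decimal. In range U+10000–U+10FFFF → 4-byte form: 11110xxx 10xxxxxx 10xxxxxx 10xxxxxx.
Binary (21 bits): 000100111111110110001.
Split 3+6+6+6: 000 | 100111 | 111110 | 110001.
Byte 1: 11110000 = 0xF0.
Byte 2: 10100111 = 0xA7.
Byte 3: 10111110 = 0xBE.
Byte 4: 10110001 = 0xB1.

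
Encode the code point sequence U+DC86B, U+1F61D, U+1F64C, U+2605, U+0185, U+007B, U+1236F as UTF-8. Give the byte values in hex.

U+DC86B: 4-byte form → F3 9C A1 AB.
U+1F61D: 4-byte form → F0 9F 98 9D.
U+1F64C: 4-byte form → F0 9F 99 8C.
U+2605: 3-byte form → E2 98 85.
U+0185: 2-byte form → C6 85.
U+007B: 1-byte form → 7B.
U+1236F: 4-byte form → F0 92 8D AF.
Concatenated (22 bytes): F3 9C A1 AB F0 9F 98 9D F0 9F 99 8C E2 98 85 C6 85 7B F0 92 8D AF.

F3 9C A1 AB F0 9F 98 9D F0 9F 99 8C E2 98 85 C6 85 7B F0 92 8D AF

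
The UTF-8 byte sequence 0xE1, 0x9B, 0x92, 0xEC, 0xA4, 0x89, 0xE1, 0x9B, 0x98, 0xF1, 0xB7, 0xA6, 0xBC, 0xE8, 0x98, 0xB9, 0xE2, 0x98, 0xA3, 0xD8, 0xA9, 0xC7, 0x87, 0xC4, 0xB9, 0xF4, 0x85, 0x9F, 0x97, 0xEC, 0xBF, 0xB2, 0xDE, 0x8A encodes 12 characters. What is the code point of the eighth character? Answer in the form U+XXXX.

Offset 0: leading byte 0xE1 = 11100001 → 3-byte char #1 = E1 9B 92.
Offset 3: leading byte 0xEC = 11101100 → 3-byte char #2 = EC A4 89.
Offset 6: leading byte 0xE1 = 11100001 → 3-byte char #3 = E1 9B 98.
Offset 9: leading byte 0xF1 = 11110001 → 4-byte char #4 = F1 B7 A6 BC.
Offset 13: leading byte 0xE8 = 11101000 → 3-byte char #5 = E8 98 B9.
Offset 16: leading byte 0xE2 = 11100010 → 3-byte char #6 = E2 98 A3.
Offset 19: leading byte 0xD8 = 11011000 → 2-byte char #7 = D8 A9.
Offset 21: leading byte 0xC7 = 11000111 → 2-byte char #8 = C7 87.
Leading byte 0xC7 = 11000111 matches 110xxxxx → 2-byte sequence.
Byte 1: 0xC7 = 11000111, payload 00111 (5 bits).
Byte 2: 0x87 = 10000111 (10xxxxxx ✓), payload 000111.
Concatenate: 00111000111 = 0x1C7 (11 bits → U+01C7).

U+01C7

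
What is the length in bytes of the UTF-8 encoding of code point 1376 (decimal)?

2

U+0560 = 0x560. UTF-8 uses 1 byte below 0x80, 2 below 0x800, 3 below 0x10000, 4 up to 0x10FFFF. 0x560 is in U+0080–U+07FF → 2 bytes.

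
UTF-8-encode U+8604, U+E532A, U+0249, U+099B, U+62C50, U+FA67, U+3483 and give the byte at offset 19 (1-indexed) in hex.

0xA7

1-indexed offset 19 is 0-indexed offset 18.
U+8604 → 3-byte form E8 98 84 at offsets 0–2.
U+E532A → 4-byte form F3 A5 8C AA at offsets 3–6.
U+0249 → 2-byte form C9 89 at offsets 7–8.
U+099B → 3-byte form E0 A6 9B at offsets 9–11.
U+62C50 → 4-byte form F1 A2 B1 90 at offsets 12–15.
U+FA67 → 3-byte form EF A9 A7 at offsets 16–18.
Offset 18 falls in char 6's range; it's byte 3 of EF A9 A7 = 0xA7.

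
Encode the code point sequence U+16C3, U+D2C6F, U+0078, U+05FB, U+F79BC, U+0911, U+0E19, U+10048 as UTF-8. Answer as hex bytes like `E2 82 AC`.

U+16C3: 3-byte form → E1 9B 83.
U+D2C6F: 4-byte form → F3 92 B1 AF.
U+0078: 1-byte form → 78.
U+05FB: 2-byte form → D7 BB.
U+F79BC: 4-byte form → F3 B7 A6 BC.
U+0911: 3-byte form → E0 A4 91.
U+0E19: 3-byte form → E0 B8 99.
U+10048: 4-byte form → F0 90 81 88.
Concatenated (24 bytes): E1 9B 83 F3 92 B1 AF 78 D7 BB F3 B7 A6 BC E0 A4 91 E0 B8 99 F0 90 81 88.

E1 9B 83 F3 92 B1 AF 78 D7 BB F3 B7 A6 BC E0 A4 91 E0 B8 99 F0 90 81 88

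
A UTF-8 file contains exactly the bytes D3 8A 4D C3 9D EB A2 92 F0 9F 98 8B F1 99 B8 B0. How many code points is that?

6

Byte at offset 0: 0xD3 = 11010011 → 2-byte char (#1). Advance 2.
Byte at offset 2: 0x4D = 01001101 → 1-byte char (#2). Advance 1.
Byte at offset 3: 0xC3 = 11000011 → 2-byte char (#3). Advance 2.
Byte at offset 5: 0xEB = 11101011 → 3-byte char (#4). Advance 3.
Byte at offset 8: 0xF0 = 11110000 → 4-byte char (#5). Advance 4.
Byte at offset 12: 0xF1 = 11110001 → 4-byte char (#6). Advance 4.
Reached end at offset 16 after 6 code points.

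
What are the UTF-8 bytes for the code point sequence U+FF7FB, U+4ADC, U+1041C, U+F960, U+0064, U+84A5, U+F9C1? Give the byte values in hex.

F3 BF 9F BB E4 AB 9C F0 90 90 9C EF A5 A0 64 E8 92 A5 EF A7 81

U+FF7FB: 4-byte form → F3 BF 9F BB.
U+4ADC: 3-byte form → E4 AB 9C.
U+1041C: 4-byte form → F0 90 90 9C.
U+F960: 3-byte form → EF A5 A0.
U+0064: 1-byte form → 64.
U+84A5: 3-byte form → E8 92 A5.
U+F9C1: 3-byte form → EF A7 81.
Concatenated (21 bytes): F3 BF 9F BB E4 AB 9C F0 90 90 9C EF A5 A0 64 E8 92 A5 EF A7 81.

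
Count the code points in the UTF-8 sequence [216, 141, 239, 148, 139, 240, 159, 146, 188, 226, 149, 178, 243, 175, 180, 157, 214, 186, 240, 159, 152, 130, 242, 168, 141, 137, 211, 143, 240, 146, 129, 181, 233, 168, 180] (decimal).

Byte at offset 0: 0xD8 = 11011000 → 2-byte char (#1). Advance 2.
Byte at offset 2: 0xEF = 11101111 → 3-byte char (#2). Advance 3.
Byte at offset 5: 0xF0 = 11110000 → 4-byte char (#3). Advance 4.
Byte at offset 9: 0xE2 = 11100010 → 3-byte char (#4). Advance 3.
Byte at offset 12: 0xF3 = 11110011 → 4-byte char (#5). Advance 4.
Byte at offset 16: 0xD6 = 11010110 → 2-byte char (#6). Advance 2.
Byte at offset 18: 0xF0 = 11110000 → 4-byte char (#7). Advance 4.
Byte at offset 22: 0xF2 = 11110010 → 4-byte char (#8). Advance 4.
Byte at offset 26: 0xD3 = 11010011 → 2-byte char (#9). Advance 2.
Byte at offset 28: 0xF0 = 11110000 → 4-byte char (#10). Advance 4.
Byte at offset 32: 0xE9 = 11101001 → 3-byte char (#11). Advance 3.
Reached end at offset 35 after 11 code points.

11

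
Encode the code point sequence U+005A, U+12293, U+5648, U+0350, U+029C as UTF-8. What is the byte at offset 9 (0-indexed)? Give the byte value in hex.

0x90

U+005A → 1-byte form 5A at offsets 0–0.
U+12293 → 4-byte form F0 92 8A 93 at offsets 1–4.
U+5648 → 3-byte form E5 99 88 at offsets 5–7.
U+0350 → 2-byte form CD 90 at offsets 8–9.
Offset 9 falls in char 4's range; it's byte 2 of CD 90 = 0x90.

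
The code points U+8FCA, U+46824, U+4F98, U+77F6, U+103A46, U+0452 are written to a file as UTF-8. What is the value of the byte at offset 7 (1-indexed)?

0xA4

1-indexed offset 7 is 0-indexed offset 6.
U+8FCA → 3-byte form E8 BF 8A at offsets 0–2.
U+46824 → 4-byte form F1 86 A0 A4 at offsets 3–6.
Offset 6 falls in char 2's range; it's byte 4 of F1 86 A0 A4 = 0xA4.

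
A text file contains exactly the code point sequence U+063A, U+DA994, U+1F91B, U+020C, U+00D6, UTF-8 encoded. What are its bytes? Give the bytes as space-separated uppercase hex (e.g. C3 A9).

U+063A: 2-byte form → D8 BA.
U+DA994: 4-byte form → F3 9A A6 94.
U+1F91B: 4-byte form → F0 9F A4 9B.
U+020C: 2-byte form → C8 8C.
U+00D6: 2-byte form → C3 96.
Concatenated (14 bytes): D8 BA F3 9A A6 94 F0 9F A4 9B C8 8C C3 96.

D8 BA F3 9A A6 94 F0 9F A4 9B C8 8C C3 96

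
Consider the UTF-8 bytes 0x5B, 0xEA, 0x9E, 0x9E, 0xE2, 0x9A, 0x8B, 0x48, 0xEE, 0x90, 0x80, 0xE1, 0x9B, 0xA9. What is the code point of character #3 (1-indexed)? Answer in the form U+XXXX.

Offset 0: leading byte 0x5B = 01011011 → 1-byte char #1 = 5B.
Offset 1: leading byte 0xEA = 11101010 → 3-byte char #2 = EA 9E 9E.
Offset 4: leading byte 0xE2 = 11100010 → 3-byte char #3 = E2 9A 8B.
Leading byte 0xE2 = 11100010 matches 1110xxxx → 3-byte sequence.
Byte 1: 0xE2 = 11100010, payload 0010 (4 bits).
Byte 2: 0x9A = 10011010 (10xxxxxx ✓), payload 011010.
Byte 3: 0x8B = 10001011 (10xxxxxx ✓), payload 001011.
Concatenate: 0010011010001011 = 0x268B (16 bits → U+268B).

U+268B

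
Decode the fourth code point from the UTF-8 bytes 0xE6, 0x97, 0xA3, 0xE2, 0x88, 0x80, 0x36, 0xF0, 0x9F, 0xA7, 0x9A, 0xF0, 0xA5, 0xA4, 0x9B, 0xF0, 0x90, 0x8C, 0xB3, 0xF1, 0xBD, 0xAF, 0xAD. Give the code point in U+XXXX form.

U+1F9DA

Offset 0: leading byte 0xE6 = 11100110 → 3-byte char #1 = E6 97 A3.
Offset 3: leading byte 0xE2 = 11100010 → 3-byte char #2 = E2 88 80.
Offset 6: leading byte 0x36 = 00110110 → 1-byte char #3 = 36.
Offset 7: leading byte 0xF0 = 11110000 → 4-byte char #4 = F0 9F A7 9A.
Leading byte 0xF0 = 11110000 matches 11110xxx → 4-byte sequence.
Byte 1: 0xF0 = 11110000, payload 000 (3 bits).
Byte 2: 0x9F = 10011111 (10xxxxxx ✓), payload 011111.
Byte 3: 0xA7 = 10100111 (10xxxxxx ✓), payload 100111.
Byte 4: 0x9A = 10011010 (10xxxxxx ✓), payload 011010.
Concatenate: 000011111100111011010 = 0x1F9DA (21 bits → U+1F9DA).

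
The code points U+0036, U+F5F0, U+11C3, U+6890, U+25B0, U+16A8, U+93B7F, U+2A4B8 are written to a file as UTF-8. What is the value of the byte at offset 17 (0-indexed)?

U+0036 → 1-byte form 36 at offsets 0–0.
U+F5F0 → 3-byte form EF 97 B0 at offsets 1–3.
U+11C3 → 3-byte form E1 87 83 at offsets 4–6.
U+6890 → 3-byte form E6 A2 90 at offsets 7–9.
U+25B0 → 3-byte form E2 96 B0 at offsets 10–12.
U+16A8 → 3-byte form E1 9A A8 at offsets 13–15.
U+93B7F → 4-byte form F2 93 AD BF at offsets 16–19.
Offset 17 falls in char 7's range; it's byte 2 of F2 93 AD BF = 0x93.

0x93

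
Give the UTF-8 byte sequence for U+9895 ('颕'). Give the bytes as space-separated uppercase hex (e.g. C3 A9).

E9 A2 95

U+9895 = 0x9895 = 39061 decimal. In range U+0800–U+FFFF → 3-byte form: 1110xxxx 10xxxxxx 10xxxxxx.
Binary (16 bits): 1001100010010101.
Split 4+6+6: 1001 | 100010 | 010101.
Byte 1: 11101001 = 0xE9.
Byte 2: 10100010 = 0xA2.
Byte 3: 10010101 = 0x95.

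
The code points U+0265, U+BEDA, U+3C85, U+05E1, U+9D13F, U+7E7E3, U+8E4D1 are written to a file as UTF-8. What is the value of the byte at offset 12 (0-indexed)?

U+0265 → 2-byte form C9 A5 at offsets 0–1.
U+BEDA → 3-byte form EB BB 9A at offsets 2–4.
U+3C85 → 3-byte form E3 B2 85 at offsets 5–7.
U+05E1 → 2-byte form D7 A1 at offsets 8–9.
U+9D13F → 4-byte form F2 9D 84 BF at offsets 10–13.
Offset 12 falls in char 5's range; it's byte 3 of F2 9D 84 BF = 0x84.

0x84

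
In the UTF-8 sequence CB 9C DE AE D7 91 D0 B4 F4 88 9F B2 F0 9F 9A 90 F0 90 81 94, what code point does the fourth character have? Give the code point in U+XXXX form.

U+0434

Offset 0: leading byte 0xCB = 11001011 → 2-byte char #1 = CB 9C.
Offset 2: leading byte 0xDE = 11011110 → 2-byte char #2 = DE AE.
Offset 4: leading byte 0xD7 = 11010111 → 2-byte char #3 = D7 91.
Offset 6: leading byte 0xD0 = 11010000 → 2-byte char #4 = D0 B4.
Leading byte 0xD0 = 11010000 matches 110xxxxx → 2-byte sequence.
Byte 1: 0xD0 = 11010000, payload 10000 (5 bits).
Byte 2: 0xB4 = 10110100 (10xxxxxx ✓), payload 110100.
Concatenate: 10000110100 = 0x434 (11 bits → U+0434).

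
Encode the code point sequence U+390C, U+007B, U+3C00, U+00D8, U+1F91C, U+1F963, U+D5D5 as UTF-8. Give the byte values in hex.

U+390C: 3-byte form → E3 A4 8C.
U+007B: 1-byte form → 7B.
U+3C00: 3-byte form → E3 B0 80.
U+00D8: 2-byte form → C3 98.
U+1F91C: 4-byte form → F0 9F A4 9C.
U+1F963: 4-byte form → F0 9F A5 A3.
U+D5D5: 3-byte form → ED 97 95.
Concatenated (20 bytes): E3 A4 8C 7B E3 B0 80 C3 98 F0 9F A4 9C F0 9F A5 A3 ED 97 95.

E3 A4 8C 7B E3 B0 80 C3 98 F0 9F A4 9C F0 9F A5 A3 ED 97 95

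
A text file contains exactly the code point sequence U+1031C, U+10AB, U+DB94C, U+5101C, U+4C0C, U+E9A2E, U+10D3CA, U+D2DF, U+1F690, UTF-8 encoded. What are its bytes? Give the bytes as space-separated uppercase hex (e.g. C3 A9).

U+1031C: 4-byte form → F0 90 8C 9C.
U+10AB: 3-byte form → E1 82 AB.
U+DB94C: 4-byte form → F3 9B A5 8C.
U+5101C: 4-byte form → F1 91 80 9C.
U+4C0C: 3-byte form → E4 B0 8C.
U+E9A2E: 4-byte form → F3 A9 A8 AE.
U+10D3CA: 4-byte form → F4 8D 8F 8A.
U+D2DF: 3-byte form → ED 8B 9F.
U+1F690: 4-byte form → F0 9F 9A 90.
Concatenated (33 bytes): F0 90 8C 9C E1 82 AB F3 9B A5 8C F1 91 80 9C E4 B0 8C F3 A9 A8 AE F4 8D 8F 8A ED 8B 9F F0 9F 9A 90.

F0 90 8C 9C E1 82 AB F3 9B A5 8C F1 91 80 9C E4 B0 8C F3 A9 A8 AE F4 8D 8F 8A ED 8B 9F F0 9F 9A 90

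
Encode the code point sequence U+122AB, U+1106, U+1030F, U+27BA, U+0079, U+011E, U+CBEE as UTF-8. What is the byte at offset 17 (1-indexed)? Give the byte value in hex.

0x9E

1-indexed offset 17 is 0-indexed offset 16.
U+122AB → 4-byte form F0 92 8A AB at offsets 0–3.
U+1106 → 3-byte form E1 84 86 at offsets 4–6.
U+1030F → 4-byte form F0 90 8C 8F at offsets 7–10.
U+27BA → 3-byte form E2 9E BA at offsets 11–13.
U+0079 → 1-byte form 79 at offsets 14–14.
U+011E → 2-byte form C4 9E at offsets 15–16.
Offset 16 falls in char 6's range; it's byte 2 of C4 9E = 0x9E.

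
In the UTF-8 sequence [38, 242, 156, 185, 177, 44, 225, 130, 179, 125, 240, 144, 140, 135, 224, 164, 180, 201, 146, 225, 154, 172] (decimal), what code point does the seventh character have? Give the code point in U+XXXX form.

Offset 0: leading byte 0x26 = 00100110 → 1-byte char #1 = 26.
Offset 1: leading byte 0xF2 = 11110010 → 4-byte char #2 = F2 9C B9 B1.
Offset 5: leading byte 0x2C = 00101100 → 1-byte char #3 = 2C.
Offset 6: leading byte 0xE1 = 11100001 → 3-byte char #4 = E1 82 B3.
Offset 9: leading byte 0x7D = 01111101 → 1-byte char #5 = 7D.
Offset 10: leading byte 0xF0 = 11110000 → 4-byte char #6 = F0 90 8C 87.
Offset 14: leading byte 0xE0 = 11100000 → 3-byte char #7 = E0 A4 B4.
Leading byte 0xE0 = 11100000 matches 1110xxxx → 3-byte sequence.
Byte 1: 0xE0 = 11100000, payload 0000 (4 bits).
Byte 2: 0xA4 = 10100100 (10xxxxxx ✓), payload 100100.
Byte 3: 0xB4 = 10110100 (10xxxxxx ✓), payload 110100.
Concatenate: 0000100100110100 = 0x934 (16 bits → U+0934).

U+0934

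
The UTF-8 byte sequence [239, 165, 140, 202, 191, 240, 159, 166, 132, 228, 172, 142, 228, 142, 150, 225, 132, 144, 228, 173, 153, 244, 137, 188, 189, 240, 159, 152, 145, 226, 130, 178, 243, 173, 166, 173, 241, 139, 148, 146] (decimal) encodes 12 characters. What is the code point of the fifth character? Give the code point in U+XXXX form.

U+4396

Offset 0: leading byte 0xEF = 11101111 → 3-byte char #1 = EF A5 8C.
Offset 3: leading byte 0xCA = 11001010 → 2-byte char #2 = CA BF.
Offset 5: leading byte 0xF0 = 11110000 → 4-byte char #3 = F0 9F A6 84.
Offset 9: leading byte 0xE4 = 11100100 → 3-byte char #4 = E4 AC 8E.
Offset 12: leading byte 0xE4 = 11100100 → 3-byte char #5 = E4 8E 96.
Leading byte 0xE4 = 11100100 matches 1110xxxx → 3-byte sequence.
Byte 1: 0xE4 = 11100100, payload 0100 (4 bits).
Byte 2: 0x8E = 10001110 (10xxxxxx ✓), payload 001110.
Byte 3: 0x96 = 10010110 (10xxxxxx ✓), payload 010110.
Concatenate: 0100001110010110 = 0x4396 (16 bits → U+4396).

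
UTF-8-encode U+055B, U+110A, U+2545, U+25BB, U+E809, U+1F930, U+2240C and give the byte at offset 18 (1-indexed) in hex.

0xB0

1-indexed offset 18 is 0-indexed offset 17.
U+055B → 2-byte form D5 9B at offsets 0–1.
U+110A → 3-byte form E1 84 8A at offsets 2–4.
U+2545 → 3-byte form E2 95 85 at offsets 5–7.
U+25BB → 3-byte form E2 96 BB at offsets 8–10.
U+E809 → 3-byte form EE A0 89 at offsets 11–13.
U+1F930 → 4-byte form F0 9F A4 B0 at offsets 14–17.
Offset 17 falls in char 6's range; it's byte 4 of F0 9F A4 B0 = 0xB0.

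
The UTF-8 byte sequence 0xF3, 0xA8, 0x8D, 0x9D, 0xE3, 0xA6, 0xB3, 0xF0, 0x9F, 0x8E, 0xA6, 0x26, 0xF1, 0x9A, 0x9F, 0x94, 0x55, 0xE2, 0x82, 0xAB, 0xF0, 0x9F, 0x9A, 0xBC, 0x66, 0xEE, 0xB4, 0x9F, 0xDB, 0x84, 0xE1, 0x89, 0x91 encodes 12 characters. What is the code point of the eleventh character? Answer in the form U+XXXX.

Offset 0: leading byte 0xF3 = 11110011 → 4-byte char #1 = F3 A8 8D 9D.
Offset 4: leading byte 0xE3 = 11100011 → 3-byte char #2 = E3 A6 B3.
Offset 7: leading byte 0xF0 = 11110000 → 4-byte char #3 = F0 9F 8E A6.
Offset 11: leading byte 0x26 = 00100110 → 1-byte char #4 = 26.
Offset 12: leading byte 0xF1 = 11110001 → 4-byte char #5 = F1 9A 9F 94.
Offset 16: leading byte 0x55 = 01010101 → 1-byte char #6 = 55.
Offset 17: leading byte 0xE2 = 11100010 → 3-byte char #7 = E2 82 AB.
Offset 20: leading byte 0xF0 = 11110000 → 4-byte char #8 = F0 9F 9A BC.
Offset 24: leading byte 0x66 = 01100110 → 1-byte char #9 = 66.
Offset 25: leading byte 0xEE = 11101110 → 3-byte char #10 = EE B4 9F.
Offset 28: leading byte 0xDB = 11011011 → 2-byte char #11 = DB 84.
Leading byte 0xDB = 11011011 matches 110xxxxx → 2-byte sequence.
Byte 1: 0xDB = 11011011, payload 11011 (5 bits).
Byte 2: 0x84 = 10000100 (10xxxxxx ✓), payload 000100.
Concatenate: 11011000100 = 0x6C4 (11 bits → U+06C4).

U+06C4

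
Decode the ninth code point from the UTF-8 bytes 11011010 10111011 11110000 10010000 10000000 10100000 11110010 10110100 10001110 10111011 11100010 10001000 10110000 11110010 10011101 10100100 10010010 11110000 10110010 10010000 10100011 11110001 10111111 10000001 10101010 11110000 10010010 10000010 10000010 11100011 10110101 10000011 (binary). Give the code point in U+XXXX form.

Offset 0: leading byte 0xDA = 11011010 → 2-byte char #1 = DA BB.
Offset 2: leading byte 0xF0 = 11110000 → 4-byte char #2 = F0 90 80 A0.
Offset 6: leading byte 0xF2 = 11110010 → 4-byte char #3 = F2 B4 8E BB.
Offset 10: leading byte 0xE2 = 11100010 → 3-byte char #4 = E2 88 B0.
Offset 13: leading byte 0xF2 = 11110010 → 4-byte char #5 = F2 9D A4 92.
Offset 17: leading byte 0xF0 = 11110000 → 4-byte char #6 = F0 B2 90 A3.
Offset 21: leading byte 0xF1 = 11110001 → 4-byte char #7 = F1 BF 81 AA.
Offset 25: leading byte 0xF0 = 11110000 → 4-byte char #8 = F0 92 82 82.
Offset 29: leading byte 0xE3 = 11100011 → 3-byte char #9 = E3 B5 83.
Leading byte 0xE3 = 11100011 matches 1110xxxx → 3-byte sequence.
Byte 1: 0xE3 = 11100011, payload 0011 (4 bits).
Byte 2: 0xB5 = 10110101 (10xxxxxx ✓), payload 110101.
Byte 3: 0x83 = 10000011 (10xxxxxx ✓), payload 000011.
Concatenate: 0011110101000011 = 0x3D43 (16 bits → U+3D43).

U+3D43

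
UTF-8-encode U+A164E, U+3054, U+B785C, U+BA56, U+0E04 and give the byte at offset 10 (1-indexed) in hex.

1-indexed offset 10 is 0-indexed offset 9.
U+A164E → 4-byte form F2 A1 99 8E at offsets 0–3.
U+3054 → 3-byte form E3 81 94 at offsets 4–6.
U+B785C → 4-byte form F2 B7 A1 9C at offsets 7–10.
Offset 9 falls in char 3's range; it's byte 3 of F2 B7 A1 9C = 0xA1.

0xA1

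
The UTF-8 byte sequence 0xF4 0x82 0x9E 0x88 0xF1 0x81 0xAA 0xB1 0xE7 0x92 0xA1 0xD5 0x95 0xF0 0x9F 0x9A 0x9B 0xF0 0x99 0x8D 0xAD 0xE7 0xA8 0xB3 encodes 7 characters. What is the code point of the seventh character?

Offset 0: leading byte 0xF4 = 11110100 → 4-byte char #1 = F4 82 9E 88.
Offset 4: leading byte 0xF1 = 11110001 → 4-byte char #2 = F1 81 AA B1.
Offset 8: leading byte 0xE7 = 11100111 → 3-byte char #3 = E7 92 A1.
Offset 11: leading byte 0xD5 = 11010101 → 2-byte char #4 = D5 95.
Offset 13: leading byte 0xF0 = 11110000 → 4-byte char #5 = F0 9F 9A 9B.
Offset 17: leading byte 0xF0 = 11110000 → 4-byte char #6 = F0 99 8D AD.
Offset 21: leading byte 0xE7 = 11100111 → 3-byte char #7 = E7 A8 B3.
Leading byte 0xE7 = 11100111 matches 1110xxxx → 3-byte sequence.
Byte 1: 0xE7 = 11100111, payload 0111 (4 bits).
Byte 2: 0xA8 = 10101000 (10xxxxxx ✓), payload 101000.
Byte 3: 0xB3 = 10110011 (10xxxxxx ✓), payload 110011.
Concatenate: 0111101000110011 = 0x7A33 (16 bits → U+7A33).

U+7A33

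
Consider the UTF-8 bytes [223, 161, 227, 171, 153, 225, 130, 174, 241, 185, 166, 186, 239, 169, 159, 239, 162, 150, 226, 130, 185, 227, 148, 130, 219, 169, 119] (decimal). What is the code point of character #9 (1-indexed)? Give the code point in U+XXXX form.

Offset 0: leading byte 0xDF = 11011111 → 2-byte char #1 = DF A1.
Offset 2: leading byte 0xE3 = 11100011 → 3-byte char #2 = E3 AB 99.
Offset 5: leading byte 0xE1 = 11100001 → 3-byte char #3 = E1 82 AE.
Offset 8: leading byte 0xF1 = 11110001 → 4-byte char #4 = F1 B9 A6 BA.
Offset 12: leading byte 0xEF = 11101111 → 3-byte char #5 = EF A9 9F.
Offset 15: leading byte 0xEF = 11101111 → 3-byte char #6 = EF A2 96.
Offset 18: leading byte 0xE2 = 11100010 → 3-byte char #7 = E2 82 B9.
Offset 21: leading byte 0xE3 = 11100011 → 3-byte char #8 = E3 94 82.
Offset 24: leading byte 0xDB = 11011011 → 2-byte char #9 = DB A9.
Leading byte 0xDB = 11011011 matches 110xxxxx → 2-byte sequence.
Byte 1: 0xDB = 11011011, payload 11011 (5 bits).
Byte 2: 0xA9 = 10101001 (10xxxxxx ✓), payload 101001.
Concatenate: 11011101001 = 0x6E9 (11 bits → U+06E9).

U+06E9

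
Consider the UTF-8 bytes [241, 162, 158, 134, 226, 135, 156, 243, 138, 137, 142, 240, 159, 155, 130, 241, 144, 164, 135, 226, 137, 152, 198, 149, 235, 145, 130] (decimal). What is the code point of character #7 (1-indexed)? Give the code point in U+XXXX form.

Offset 0: leading byte 0xF1 = 11110001 → 4-byte char #1 = F1 A2 9E 86.
Offset 4: leading byte 0xE2 = 11100010 → 3-byte char #2 = E2 87 9C.
Offset 7: leading byte 0xF3 = 11110011 → 4-byte char #3 = F3 8A 89 8E.
Offset 11: leading byte 0xF0 = 11110000 → 4-byte char #4 = F0 9F 9B 82.
Offset 15: leading byte 0xF1 = 11110001 → 4-byte char #5 = F1 90 A4 87.
Offset 19: leading byte 0xE2 = 11100010 → 3-byte char #6 = E2 89 98.
Offset 22: leading byte 0xC6 = 11000110 → 2-byte char #7 = C6 95.
Leading byte 0xC6 = 11000110 matches 110xxxxx → 2-byte sequence.
Byte 1: 0xC6 = 11000110, payload 00110 (5 bits).
Byte 2: 0x95 = 10010101 (10xxxxxx ✓), payload 010101.
Concatenate: 00110010101 = 0x195 (11 bits → U+0195).

U+0195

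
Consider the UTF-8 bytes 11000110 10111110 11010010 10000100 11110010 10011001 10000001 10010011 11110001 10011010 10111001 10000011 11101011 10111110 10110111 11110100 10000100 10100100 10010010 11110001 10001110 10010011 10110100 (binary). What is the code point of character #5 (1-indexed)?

U+BFB7

Offset 0: leading byte 0xC6 = 11000110 → 2-byte char #1 = C6 BE.
Offset 2: leading byte 0xD2 = 11010010 → 2-byte char #2 = D2 84.
Offset 4: leading byte 0xF2 = 11110010 → 4-byte char #3 = F2 99 81 93.
Offset 8: leading byte 0xF1 = 11110001 → 4-byte char #4 = F1 9A B9 83.
Offset 12: leading byte 0xEB = 11101011 → 3-byte char #5 = EB BE B7.
Leading byte 0xEB = 11101011 matches 1110xxxx → 3-byte sequence.
Byte 1: 0xEB = 11101011, payload 1011 (4 bits).
Byte 2: 0xBE = 10111110 (10xxxxxx ✓), payload 111110.
Byte 3: 0xB7 = 10110111 (10xxxxxx ✓), payload 110111.
Concatenate: 1011111110110111 = 0xBFB7 (16 bits → U+BFB7).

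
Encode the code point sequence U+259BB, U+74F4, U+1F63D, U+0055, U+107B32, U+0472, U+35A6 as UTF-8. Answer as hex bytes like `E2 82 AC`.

U+259BB: 4-byte form → F0 A5 A6 BB.
U+74F4: 3-byte form → E7 93 B4.
U+1F63D: 4-byte form → F0 9F 98 BD.
U+0055: 1-byte form → 55.
U+107B32: 4-byte form → F4 87 AC B2.
U+0472: 2-byte form → D1 B2.
U+35A6: 3-byte form → E3 96 A6.
Concatenated (21 bytes): F0 A5 A6 BB E7 93 B4 F0 9F 98 BD 55 F4 87 AC B2 D1 B2 E3 96 A6.

F0 A5 A6 BB E7 93 B4 F0 9F 98 BD 55 F4 87 AC B2 D1 B2 E3 96 A6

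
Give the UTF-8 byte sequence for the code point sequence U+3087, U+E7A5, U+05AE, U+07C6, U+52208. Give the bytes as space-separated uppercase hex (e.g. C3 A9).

E3 82 87 EE 9E A5 D6 AE DF 86 F1 92 88 88

U+3087: 3-byte form → E3 82 87.
U+E7A5: 3-byte form → EE 9E A5.
U+05AE: 2-byte form → D6 AE.
U+07C6: 2-byte form → DF 86.
U+52208: 4-byte form → F1 92 88 88.
Concatenated (14 bytes): E3 82 87 EE 9E A5 D6 AE DF 86 F1 92 88 88.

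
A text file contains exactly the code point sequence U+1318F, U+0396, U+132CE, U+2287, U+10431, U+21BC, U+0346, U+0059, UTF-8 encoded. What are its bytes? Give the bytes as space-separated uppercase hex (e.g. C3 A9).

F0 93 86 8F CE 96 F0 93 8B 8E E2 8A 87 F0 90 90 B1 E2 86 BC CD 86 59

U+1318F: 4-byte form → F0 93 86 8F.
U+0396: 2-byte form → CE 96.
U+132CE: 4-byte form → F0 93 8B 8E.
U+2287: 3-byte form → E2 8A 87.
U+10431: 4-byte form → F0 90 90 B1.
U+21BC: 3-byte form → E2 86 BC.
U+0346: 2-byte form → CD 86.
U+0059: 1-byte form → 59.
Concatenated (23 bytes): F0 93 86 8F CE 96 F0 93 8B 8E E2 8A 87 F0 90 90 B1 E2 86 BC CD 86 59.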